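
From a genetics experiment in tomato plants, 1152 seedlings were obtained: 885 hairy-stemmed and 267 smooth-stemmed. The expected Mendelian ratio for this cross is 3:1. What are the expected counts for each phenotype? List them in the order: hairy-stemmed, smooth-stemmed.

Expected counts for N = 1152 under a 3:1 ratio (total parts = 4):
  hairy-stemmed: 1152 × 3/4 = 864
  smooth-stemmed: 1152 × 1/4 = 288

864, 288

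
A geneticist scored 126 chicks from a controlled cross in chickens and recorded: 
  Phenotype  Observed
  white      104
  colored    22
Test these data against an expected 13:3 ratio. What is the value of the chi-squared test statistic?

0.138

Expected counts for N = 126 under a 13:3 ratio (total parts = 16):
  white: 126 × 13/16 = 102.375
  colored: 126 × 3/16 = 23.625
χ² = Σ (O − E)² / E
  white: (104 − 102.375)² / 102.375 = 0.0258
  colored: (22 − 23.625)² / 23.625 = 0.1118
χ² = 0.0258 + 0.1118 = 0.1376 ≈ 0.138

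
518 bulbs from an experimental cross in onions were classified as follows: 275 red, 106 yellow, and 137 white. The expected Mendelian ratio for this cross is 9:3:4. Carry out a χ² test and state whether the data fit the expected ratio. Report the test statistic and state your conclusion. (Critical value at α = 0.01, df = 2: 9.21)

Total ratio parts = 16. Expected numbers out of 518:
  red: 518 × 9/16 = 291.375
  yellow: 518 × 3/16 = 97.125
  white: 518 × 4/16 = 129.5
χ² = Σ (O − E)² / E
  red: (275 − 291.375)² / 291.375 = 0.9203
  yellow: (106 − 97.125)² / 97.125 = 0.8110
  white: (137 − 129.5)² / 129.5 = 0.4344
χ² = 0.9203 + 0.8110 + 0.4344 = 2.1657 ≈ 2.166
Degrees of freedom = 3 − 1 = 2; critical value at α = 0.01 is 9.21.
Since 2.166 < 9.21, we fail to reject the null hypothesis — the data are consistent with the 9:3:4 ratio.

2.166; consistent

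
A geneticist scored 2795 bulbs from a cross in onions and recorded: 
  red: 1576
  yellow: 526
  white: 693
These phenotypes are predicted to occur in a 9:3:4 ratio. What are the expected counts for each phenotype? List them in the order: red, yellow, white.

1572.1875, 524.0625, 698.75

Total ratio parts = 16. Expected numbers out of 2795:
  red: 2795 × 9/16 = 1572.1875
  yellow: 2795 × 3/16 = 524.0625
  white: 2795 × 4/16 = 698.75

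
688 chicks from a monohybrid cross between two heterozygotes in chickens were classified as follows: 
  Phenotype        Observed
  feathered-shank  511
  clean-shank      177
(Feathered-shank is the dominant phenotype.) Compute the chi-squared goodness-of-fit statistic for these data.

For a monohybrid cross between heterozygotes with complete dominance, the expected phenotypic ratio is 3:1.
The 3:1 ratio has 4 parts, so with N = 688 the expected counts are:
  feathered-shank: 688 × 3/4 = 516
  clean-shank: 688 × 1/4 = 172
χ² = Σ (O − E)² / E
  feathered-shank: (511 − 516)² / 516 = 0.0484
  clean-shank: (177 − 172)² / 172 = 0.1453
χ² = 0.0484 + 0.1453 = 0.1937 ≈ 0.194

0.194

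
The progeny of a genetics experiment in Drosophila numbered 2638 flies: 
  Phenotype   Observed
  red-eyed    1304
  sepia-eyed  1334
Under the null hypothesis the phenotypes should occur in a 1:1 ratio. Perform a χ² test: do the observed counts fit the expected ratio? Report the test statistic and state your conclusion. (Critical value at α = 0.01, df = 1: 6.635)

0.341; consistent

Expected counts for N = 2638 under a 1:1 ratio (total parts = 2):
  red-eyed: 2638 × 1/2 = 1319
  sepia-eyed: 2638 × 1/2 = 1319
χ² = Σ (O − E)² / E
  red-eyed: (1304 − 1319)² / 1319 = 0.1706
  sepia-eyed: (1334 − 1319)² / 1319 = 0.1706
χ² = 0.1706 + 0.1706 = 0.3412 ≈ 0.341
Degrees of freedom = 2 − 1 = 1; critical value at α = 0.01 is 6.635.
Since 0.341 < 6.635, we fail to reject the null hypothesis — the data are consistent with the 1:1 ratio.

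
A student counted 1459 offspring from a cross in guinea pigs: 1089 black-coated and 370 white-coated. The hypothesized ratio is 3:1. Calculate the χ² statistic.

0.101

The 3:1 ratio has 4 parts, so with N = 1459 the expected counts are:
  black-coated: 1459 × 3/4 = 1094.25
  white-coated: 1459 × 1/4 = 364.75
χ² = Σ (O − E)² / E
  black-coated: (1089 − 1094.25)² / 1094.25 = 0.0252
  white-coated: (370 − 364.75)² / 364.75 = 0.0756
χ² = 0.0252 + 0.0756 = 0.1008 ≈ 0.101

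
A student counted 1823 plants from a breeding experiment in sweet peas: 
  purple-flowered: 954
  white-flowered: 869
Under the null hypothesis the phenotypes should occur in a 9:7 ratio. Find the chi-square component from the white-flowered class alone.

The 9:7 ratio has 16 parts, so with N = 1823 the expected counts are:
  purple-flowered: 1823 × 9/16 = 1025.4375
  white-flowered: 1823 × 7/16 = 797.5625
Contribution of white-flowered: (869 − 797.5625)² / 797.5625 = 6.3986

6.399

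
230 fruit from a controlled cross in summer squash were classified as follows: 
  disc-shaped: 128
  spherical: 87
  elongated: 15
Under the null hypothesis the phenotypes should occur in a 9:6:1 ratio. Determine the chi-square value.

0.048

Under the 9:6:1 hypothesis (Σ ratio = 16, N = 230):
  disc-shaped: 230 × 9/16 = 129.375
  spherical: 230 × 6/16 = 86.25
  elongated: 230 × 1/16 = 14.375
χ² = Σ (O − E)² / E
  disc-shaped: (128 − 129.375)² / 129.375 = 0.0146
  spherical: (87 − 86.25)² / 86.25 = 0.0065
  elongated: (15 − 14.375)² / 14.375 = 0.0272
χ² = 0.0146 + 0.0065 + 0.0272 = 0.0483 ≈ 0.048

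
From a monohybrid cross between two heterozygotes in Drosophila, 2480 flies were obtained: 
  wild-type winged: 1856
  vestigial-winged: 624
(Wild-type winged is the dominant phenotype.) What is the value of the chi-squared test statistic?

For a monohybrid cross between heterozygotes with complete dominance, the expected phenotypic ratio is 3:1.
The 3:1 ratio has 4 parts, so with N = 2480 the expected counts are:
  wild-type winged: 2480 × 3/4 = 1860
  vestigial-winged: 2480 × 1/4 = 620
χ² = Σ (O − E)² / E
  wild-type winged: (1856 − 1860)² / 1860 = 0.0086
  vestigial-winged: (624 − 620)² / 620 = 0.0258
χ² = 0.0086 + 0.0258 = 0.0344 ≈ 0.034

0.034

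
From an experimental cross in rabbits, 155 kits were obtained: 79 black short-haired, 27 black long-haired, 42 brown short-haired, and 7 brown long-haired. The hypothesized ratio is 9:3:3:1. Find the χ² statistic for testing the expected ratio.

Total ratio parts = 16. Expected numbers out of 155:
  black short-haired: 155 × 9/16 = 87.1875
  black long-haired: 155 × 3/16 = 29.0625
  brown short-haired: 155 × 3/16 = 29.0625
  brown long-haired: 155 × 1/16 = 9.6875
χ² = Σ (O − E)² / E
  black short-haired: (79 − 87.1875)² / 87.1875 = 0.7689
  black long-haired: (27 − 29.0625)² / 29.0625 = 0.1464
  brown short-haired: (42 − 29.0625)² / 29.0625 = 5.7593
  brown long-haired: (7 − 9.6875)² / 9.6875 = 0.7456
χ² = 0.7689 + 0.1464 + 5.7593 + 0.7456 = 7.4202 ≈ 7.420

7.420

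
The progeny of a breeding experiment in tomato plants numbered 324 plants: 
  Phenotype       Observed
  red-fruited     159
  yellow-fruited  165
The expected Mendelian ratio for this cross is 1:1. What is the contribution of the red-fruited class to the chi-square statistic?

0.056

Expected counts for N = 324 under a 1:1 ratio (total parts = 2):
  red-fruited: 324 × 1/2 = 162
  yellow-fruited: 324 × 1/2 = 162
Contribution of red-fruited: (159 − 162)² / 162 = 0.0556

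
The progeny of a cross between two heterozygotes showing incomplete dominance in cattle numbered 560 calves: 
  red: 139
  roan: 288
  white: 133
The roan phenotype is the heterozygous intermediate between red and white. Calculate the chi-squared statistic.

With incomplete dominance, a heterozygote × heterozygote cross gives a 1:2:1 phenotypic ratio.
Under the 1:2:1 hypothesis (Σ ratio = 4, N = 560):
  red: 560 × 1/4 = 140
  roan: 560 × 2/4 = 280
  white: 560 × 1/4 = 140
χ² = Σ (O − E)² / E
  red: (139 − 140)² / 140 = 0.0071
  roan: (288 − 280)² / 280 = 0.2286
  white: (133 − 140)² / 140 = 0.3500
χ² = 0.0071 + 0.2286 + 0.3500 = 0.5857 ≈ 0.586

0.586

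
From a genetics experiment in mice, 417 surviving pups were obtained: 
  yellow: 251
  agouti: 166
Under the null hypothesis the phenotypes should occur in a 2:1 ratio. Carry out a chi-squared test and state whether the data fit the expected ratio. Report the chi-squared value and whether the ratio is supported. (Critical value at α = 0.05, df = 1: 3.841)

Total ratio parts = 3. Expected numbers out of 417:
  yellow: 417 × 2/3 = 278
  agouti: 417 × 1/3 = 139
χ² = Σ (O − E)² / E
  yellow: (251 − 278)² / 278 = 2.6223
  agouti: (166 − 139)² / 139 = 5.2446
χ² = 2.6223 + 5.2446 = 7.8669 ≈ 7.867
Degrees of freedom = 2 − 1 = 1; critical value at α = 0.05 is 3.841.
Since 7.867 > 3.841, we reject the null hypothesis — the data do not fit the 2:1 ratio.

7.867; not consistent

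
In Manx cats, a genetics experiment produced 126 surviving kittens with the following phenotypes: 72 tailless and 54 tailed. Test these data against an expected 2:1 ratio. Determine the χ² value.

5.143

Total ratio parts = 3. Expected numbers out of 126:
  tailless: 126 × 2/3 = 84
  tailed: 126 × 1/3 = 42
χ² = Σ (O − E)² / E
  tailless: (72 − 84)² / 84 = 1.7143
  tailed: (54 − 42)² / 42 = 3.4286
χ² = 1.7143 + 3.4286 = 5.1429 ≈ 5.143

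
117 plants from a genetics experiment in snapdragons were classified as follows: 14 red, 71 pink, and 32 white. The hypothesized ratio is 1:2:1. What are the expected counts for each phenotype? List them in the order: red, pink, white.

29.25, 58.5, 29.25

Total ratio parts = 4. Expected numbers out of 117:
  red: 117 × 1/4 = 29.25
  pink: 117 × 2/4 = 58.5
  white: 117 × 1/4 = 29.25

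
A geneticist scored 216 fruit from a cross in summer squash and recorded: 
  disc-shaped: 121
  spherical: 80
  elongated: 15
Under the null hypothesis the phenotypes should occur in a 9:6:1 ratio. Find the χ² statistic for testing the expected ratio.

0.181

Expected counts for N = 216 under a 9:6:1 ratio (total parts = 16):
  disc-shaped: 216 × 9/16 = 121.5
  spherical: 216 × 6/16 = 81
  elongated: 216 × 1/16 = 13.5
χ² = Σ (O − E)² / E
  disc-shaped: (121 − 121.5)² / 121.5 = 0.0021
  spherical: (80 − 81)² / 81 = 0.0123
  elongated: (15 − 13.5)² / 13.5 = 0.1667
χ² = 0.0021 + 0.0123 + 0.1667 = 0.1811 ≈ 0.181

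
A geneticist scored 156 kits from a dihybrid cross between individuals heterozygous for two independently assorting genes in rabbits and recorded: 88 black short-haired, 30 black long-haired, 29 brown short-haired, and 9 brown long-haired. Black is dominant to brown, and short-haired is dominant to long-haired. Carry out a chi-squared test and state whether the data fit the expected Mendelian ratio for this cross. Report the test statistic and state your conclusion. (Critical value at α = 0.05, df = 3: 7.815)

0.080; consistent

A dihybrid F₂ with independent assortment and complete dominance at both loci gives a 9:3:3:1 phenotypic ratio.
Under the 9:3:3:1 hypothesis (Σ ratio = 16, N = 156):
  black short-haired: 156 × 9/16 = 87.75
  black long-haired: 156 × 3/16 = 29.25
  brown short-haired: 156 × 3/16 = 29.25
  brown long-haired: 156 × 1/16 = 9.75
χ² = Σ (O − E)² / E
  black short-haired: (88 − 87.75)² / 87.75 = 0.0007
  black long-haired: (30 − 29.25)² / 29.25 = 0.0192
  brown short-haired: (29 − 29.25)² / 29.25 = 0.0021
  brown long-haired: (9 − 9.75)² / 9.75 = 0.0577
χ² = 0.0007 + 0.0192 + 0.0021 + 0.0577 = 0.0797 ≈ 0.080
Degrees of freedom = 4 − 1 = 3; critical value at α = 0.05 is 7.815.
Since 0.080 < 7.815, we fail to reject the null hypothesis — the data are consistent with the 9:3:3:1 ratio.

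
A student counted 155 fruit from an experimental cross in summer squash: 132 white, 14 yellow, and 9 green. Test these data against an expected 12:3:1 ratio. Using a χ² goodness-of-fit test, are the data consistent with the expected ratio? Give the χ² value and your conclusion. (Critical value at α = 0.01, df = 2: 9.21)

9.989; not consistent

Expected counts for N = 155 under a 12:3:1 ratio (total parts = 16):
  white: 155 × 12/16 = 116.25
  yellow: 155 × 3/16 = 29.0625
  green: 155 × 1/16 = 9.6875
χ² = Σ (O − E)² / E
  white: (132 − 116.25)² / 116.25 = 2.1339
  yellow: (14 − 29.0625)² / 29.0625 = 7.8066
  green: (9 − 9.6875)² / 9.6875 = 0.0488
χ² = 2.1339 + 7.8066 + 0.0488 = 9.9893 ≈ 9.989
Degrees of freedom = 3 − 1 = 2; critical value at α = 0.01 is 9.21.
Since 9.989 > 9.21, we reject the null hypothesis — the data do not fit the 12:3:1 ratio.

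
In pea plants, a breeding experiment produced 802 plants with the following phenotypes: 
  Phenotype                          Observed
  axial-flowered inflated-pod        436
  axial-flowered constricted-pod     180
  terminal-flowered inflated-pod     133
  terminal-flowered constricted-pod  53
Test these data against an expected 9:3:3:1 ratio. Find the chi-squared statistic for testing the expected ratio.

8.516

Expected counts for N = 802 under a 9:3:3:1 ratio (total parts = 16):
  axial-flowered inflated-pod: 802 × 9/16 = 451.125
  axial-flowered constricted-pod: 802 × 3/16 = 150.375
  terminal-flowered inflated-pod: 802 × 3/16 = 150.375
  terminal-flowered constricted-pod: 802 × 1/16 = 50.125
χ² = Σ (O − E)² / E
  axial-flowered inflated-pod: (436 − 451.125)² / 451.125 = 0.5071
  axial-flowered constricted-pod: (180 − 150.375)² / 150.375 = 5.8363
  terminal-flowered inflated-pod: (133 − 150.375)² / 150.375 = 2.0076
  terminal-flowered constricted-pod: (53 − 50.125)² / 50.125 = 0.1649
χ² = 0.5071 + 5.8363 + 2.0076 + 0.1649 = 8.5159 ≈ 8.516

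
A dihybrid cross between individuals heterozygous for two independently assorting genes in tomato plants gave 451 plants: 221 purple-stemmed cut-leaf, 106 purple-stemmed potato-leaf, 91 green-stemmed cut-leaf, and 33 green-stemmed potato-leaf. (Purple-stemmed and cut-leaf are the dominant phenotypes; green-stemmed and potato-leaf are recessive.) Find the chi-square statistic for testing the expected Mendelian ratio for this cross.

A dihybrid F₂ with independent assortment and complete dominance at both loci gives a 9:3:3:1 phenotypic ratio.
Under the 9:3:3:1 hypothesis (Σ ratio = 16, N = 451):
  purple-stemmed cut-leaf: 451 × 9/16 = 253.6875
  purple-stemmed potato-leaf: 451 × 3/16 = 84.5625
  green-stemmed cut-leaf: 451 × 3/16 = 84.5625
  green-stemmed potato-leaf: 451 × 1/16 = 28.1875
χ² = Σ (O − E)² / E
  purple-stemmed cut-leaf: (221 − 253.6875)² / 253.6875 = 4.2118
  purple-stemmed potato-leaf: (106 − 84.5625)² / 84.5625 = 5.4346
  green-stemmed cut-leaf: (91 − 84.5625)² / 84.5625 = 0.4901
  green-stemmed potato-leaf: (33 − 28.1875)² / 28.1875 = 0.8216
χ² = 4.2118 + 5.4346 + 0.4901 + 0.8216 = 10.9581 ≈ 10.958

10.958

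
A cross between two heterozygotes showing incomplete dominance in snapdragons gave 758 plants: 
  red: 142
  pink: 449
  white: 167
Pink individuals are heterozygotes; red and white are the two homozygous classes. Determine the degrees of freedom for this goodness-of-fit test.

With incomplete dominance, a heterozygote × heterozygote cross gives a 1:2:1 phenotypic ratio.
A goodness-of-fit test with 3 phenotype classes has df = 3 − 1 = 2.

2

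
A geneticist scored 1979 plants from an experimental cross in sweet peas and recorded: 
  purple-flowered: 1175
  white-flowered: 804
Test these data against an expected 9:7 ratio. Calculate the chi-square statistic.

The 9:7 ratio has 16 parts, so with N = 1979 the expected counts are:
  purple-flowered: 1979 × 9/16 = 1113.1875
  white-flowered: 1979 × 7/16 = 865.8125
χ² = Σ (O − E)² / E
  purple-flowered: (1175 − 1113.1875)² / 1113.1875 = 3.4323
  white-flowered: (804 − 865.8125)² / 865.8125 = 4.4129
χ² = 3.4323 + 4.4129 = 7.8452 ≈ 7.845

7.845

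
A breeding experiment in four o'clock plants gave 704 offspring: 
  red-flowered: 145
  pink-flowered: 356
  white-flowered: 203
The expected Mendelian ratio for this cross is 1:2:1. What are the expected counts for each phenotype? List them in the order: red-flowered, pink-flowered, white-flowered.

176, 352, 176

Expected counts for N = 704 under a 1:2:1 ratio (total parts = 4):
  red-flowered: 704 × 1/4 = 176
  pink-flowered: 704 × 2/4 = 352
  white-flowered: 704 × 1/4 = 176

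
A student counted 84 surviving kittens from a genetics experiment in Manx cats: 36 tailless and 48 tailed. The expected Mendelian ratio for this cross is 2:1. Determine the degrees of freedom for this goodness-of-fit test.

1

A goodness-of-fit test with 2 phenotype classes has df = 2 − 1 = 1.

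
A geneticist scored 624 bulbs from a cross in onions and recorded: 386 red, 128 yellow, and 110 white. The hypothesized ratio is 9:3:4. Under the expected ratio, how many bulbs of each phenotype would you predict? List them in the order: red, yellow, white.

351, 117, 156

Expected counts for N = 624 under a 9:3:4 ratio (total parts = 16):
  red: 624 × 9/16 = 351
  yellow: 624 × 3/16 = 117
  white: 624 × 4/16 = 156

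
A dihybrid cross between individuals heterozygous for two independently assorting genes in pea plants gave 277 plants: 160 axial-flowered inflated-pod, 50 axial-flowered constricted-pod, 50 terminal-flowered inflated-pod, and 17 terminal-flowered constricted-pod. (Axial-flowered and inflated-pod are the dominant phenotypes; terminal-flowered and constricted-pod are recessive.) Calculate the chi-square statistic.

A dihybrid F₂ with independent assortment and complete dominance at both loci gives a 9:3:3:1 phenotypic ratio.
Under the 9:3:3:1 hypothesis (Σ ratio = 16, N = 277):
  axial-flowered inflated-pod: 277 × 9/16 = 155.8125
  axial-flowered constricted-pod: 277 × 3/16 = 51.9375
  terminal-flowered inflated-pod: 277 × 3/16 = 51.9375
  terminal-flowered constricted-pod: 277 × 1/16 = 17.3125
χ² = Σ (O − E)² / E
  axial-flowered inflated-pod: (160 − 155.8125)² / 155.8125 = 0.1125
  axial-flowered constricted-pod: (50 − 51.9375)² / 51.9375 = 0.0723
  terminal-flowered inflated-pod: (50 − 51.9375)² / 51.9375 = 0.0723
  terminal-flowered constricted-pod: (17 − 17.3125)² / 17.3125 = 0.0056
χ² = 0.1125 + 0.0723 + 0.0723 + 0.0056 = 0.2627 ≈ 0.263

0.263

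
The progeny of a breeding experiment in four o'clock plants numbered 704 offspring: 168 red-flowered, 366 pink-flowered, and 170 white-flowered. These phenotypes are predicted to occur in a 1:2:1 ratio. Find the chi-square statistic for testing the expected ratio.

1.125

Under the 1:2:1 hypothesis (Σ ratio = 4, N = 704):
  red-flowered: 704 × 1/4 = 176
  pink-flowered: 704 × 2/4 = 352
  white-flowered: 704 × 1/4 = 176
χ² = Σ (O − E)² / E
  red-flowered: (168 − 176)² / 176 = 0.3636
  pink-flowered: (366 − 352)² / 352 = 0.5568
  white-flowered: (170 − 176)² / 176 = 0.2045
χ² = 0.3636 + 0.5568 + 0.2045 = 1.1249 ≈ 1.125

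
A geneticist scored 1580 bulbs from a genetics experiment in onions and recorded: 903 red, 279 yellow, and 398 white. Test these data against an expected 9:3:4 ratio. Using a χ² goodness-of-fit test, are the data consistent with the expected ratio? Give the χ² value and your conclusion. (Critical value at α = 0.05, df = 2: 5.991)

1.256; consistent

Under the 9:3:4 hypothesis (Σ ratio = 16, N = 1580):
  red: 1580 × 9/16 = 888.75
  yellow: 1580 × 3/16 = 296.25
  white: 1580 × 4/16 = 395
χ² = Σ (O − E)² / E
  red: (903 − 888.75)² / 888.75 = 0.2285
  yellow: (279 − 296.25)² / 296.25 = 1.0044
  white: (398 − 395)² / 395 = 0.0228
χ² = 0.2285 + 1.0044 + 0.0228 = 1.2557 ≈ 1.256
Degrees of freedom = 3 − 1 = 2; critical value at α = 0.05 is 5.991.
Since 1.256 < 5.991, we fail to reject the null hypothesis — the data are consistent with the 9:3:4 ratio.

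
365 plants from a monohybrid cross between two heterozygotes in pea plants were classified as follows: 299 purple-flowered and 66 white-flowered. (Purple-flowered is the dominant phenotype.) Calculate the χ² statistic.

For a monohybrid cross between heterozygotes with complete dominance, the expected phenotypic ratio is 3:1.
Expected counts for N = 365 under a 3:1 ratio (total parts = 4):
  purple-flowered: 365 × 3/4 = 273.75
  white-flowered: 365 × 1/4 = 91.25
χ² = Σ (O − E)² / E
  purple-flowered: (299 − 273.75)² / 273.75 = 2.3290
  white-flowered: (66 − 91.25)² / 91.25 = 6.9870
χ² = 2.3290 + 6.9870 = 9.316

9.316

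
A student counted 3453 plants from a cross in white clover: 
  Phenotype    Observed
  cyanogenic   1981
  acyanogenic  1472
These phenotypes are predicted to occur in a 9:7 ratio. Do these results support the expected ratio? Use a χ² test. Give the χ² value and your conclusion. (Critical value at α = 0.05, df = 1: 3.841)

1.761; consistent

The 9:7 ratio has 16 parts, so with N = 3453 the expected counts are:
  cyanogenic: 3453 × 9/16 = 1942.3125
  acyanogenic: 3453 × 7/16 = 1510.6875
χ² = Σ (O − E)² / E
  cyanogenic: (1981 − 1942.3125)² / 1942.3125 = 0.7706
  acyanogenic: (1472 − 1510.6875)² / 1510.6875 = 0.9908
χ² = 0.7706 + 0.9908 = 1.7614 ≈ 1.761
Degrees of freedom = 2 − 1 = 1; critical value at α = 0.05 is 3.841.
Since 1.761 < 3.841, we fail to reject the null hypothesis — the data are consistent with the 9:7 ratio.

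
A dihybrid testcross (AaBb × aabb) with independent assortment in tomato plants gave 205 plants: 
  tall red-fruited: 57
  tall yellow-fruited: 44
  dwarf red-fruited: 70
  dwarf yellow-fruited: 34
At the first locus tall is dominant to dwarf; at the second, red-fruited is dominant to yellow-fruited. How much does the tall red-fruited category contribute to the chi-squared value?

A dihybrid testcross with independent assortment gives a 1:1:1:1 ratio.
The 1:1:1:1 ratio has 4 parts, so with N = 205 the expected counts are:
  tall red-fruited: 205 × 1/4 = 51.25
  tall yellow-fruited: 205 × 1/4 = 51.25
  dwarf red-fruited: 205 × 1/4 = 51.25
  dwarf yellow-fruited: 205 × 1/4 = 51.25
Contribution of tall red-fruited: (57 − 51.25)² / 51.25 = 0.6451

0.645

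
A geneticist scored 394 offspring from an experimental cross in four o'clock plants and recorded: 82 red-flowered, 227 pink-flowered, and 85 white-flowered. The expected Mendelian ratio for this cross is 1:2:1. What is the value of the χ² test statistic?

Total ratio parts = 4. Expected numbers out of 394:
  red-flowered: 394 × 1/4 = 98.5
  pink-flowered: 394 × 2/4 = 197
  white-flowered: 394 × 1/4 = 98.5
χ² = Σ (O − E)² / E
  red-flowered: (82 − 98.5)² / 98.5 = 2.7640
  pink-flowered: (227 − 197)² / 197 = 4.5685
  white-flowered: (85 − 98.5)² / 98.5 = 1.8503
χ² = 2.7640 + 4.5685 + 1.8503 = 9.1828 ≈ 9.183

9.183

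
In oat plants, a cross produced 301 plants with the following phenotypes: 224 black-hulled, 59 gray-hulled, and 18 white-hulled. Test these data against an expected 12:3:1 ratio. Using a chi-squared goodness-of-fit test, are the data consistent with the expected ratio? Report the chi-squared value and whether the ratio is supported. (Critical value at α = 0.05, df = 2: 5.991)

Total ratio parts = 16. Expected numbers out of 301:
  black-hulled: 301 × 12/16 = 225.75
  gray-hulled: 301 × 3/16 = 56.4375
  white-hulled: 301 × 1/16 = 18.8125
χ² = Σ (O − E)² / E
  black-hulled: (224 − 225.75)² / 225.75 = 0.0136
  gray-hulled: (59 − 56.4375)² / 56.4375 = 0.1163
  white-hulled: (18 − 18.8125)² / 18.8125 = 0.0351
χ² = 0.0136 + 0.1163 + 0.0351 = 0.165
Degrees of freedom = 3 − 1 = 2; critical value at α = 0.05 is 5.991.
Since 0.165 < 5.991, we fail to reject the null hypothesis — the data are consistent with the 12:3:1 ratio.

0.165; consistent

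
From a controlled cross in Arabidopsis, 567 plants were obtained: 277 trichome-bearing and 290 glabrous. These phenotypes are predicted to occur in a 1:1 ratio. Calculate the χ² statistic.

0.298

Total ratio parts = 2. Expected numbers out of 567:
  trichome-bearing: 567 × 1/2 = 283.5
  glabrous: 567 × 1/2 = 283.5
χ² = Σ (O − E)² / E
  trichome-bearing: (277 − 283.5)² / 283.5 = 0.1490
  glabrous: (290 − 283.5)² / 283.5 = 0.1490
χ² = 0.1490 + 0.1490 = 0.298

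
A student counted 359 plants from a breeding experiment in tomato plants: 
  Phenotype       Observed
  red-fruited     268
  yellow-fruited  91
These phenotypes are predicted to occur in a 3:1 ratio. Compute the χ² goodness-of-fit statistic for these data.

0.023

Under the 3:1 hypothesis (Σ ratio = 4, N = 359):
  red-fruited: 359 × 3/4 = 269.25
  yellow-fruited: 359 × 1/4 = 89.75
χ² = Σ (O − E)² / E
  red-fruited: (268 − 269.25)² / 269.25 = 0.0058
  yellow-fruited: (91 − 89.75)² / 89.75 = 0.0174
χ² = 0.0058 + 0.0174 = 0.0232 ≈ 0.023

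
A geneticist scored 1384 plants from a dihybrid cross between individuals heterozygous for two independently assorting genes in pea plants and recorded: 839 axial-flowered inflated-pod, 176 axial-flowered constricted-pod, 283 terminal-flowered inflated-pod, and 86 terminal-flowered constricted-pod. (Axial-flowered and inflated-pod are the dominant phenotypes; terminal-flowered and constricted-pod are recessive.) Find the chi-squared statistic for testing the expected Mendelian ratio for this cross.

33.701

A dihybrid F₂ with independent assortment and complete dominance at both loci gives a 9:3:3:1 phenotypic ratio.
Expected counts for N = 1384 under a 9:3:3:1 ratio (total parts = 16):
  axial-flowered inflated-pod: 1384 × 9/16 = 778.5
  axial-flowered constricted-pod: 1384 × 3/16 = 259.5
  terminal-flowered inflated-pod: 1384 × 3/16 = 259.5
  terminal-flowered constricted-pod: 1384 × 1/16 = 86.5
χ² = Σ (O − E)² / E
  axial-flowered inflated-pod: (839 − 778.5)² / 778.5 = 4.7017
  axial-flowered constricted-pod: (176 − 259.5)² / 259.5 = 26.8680
  terminal-flowered inflated-pod: (283 − 259.5)² / 259.5 = 2.1281
  terminal-flowered constricted-pod: (86 − 86.5)² / 86.5 = 0.0029
χ² = 4.7017 + 26.8680 + 2.1281 + 0.0029 = 33.7007 ≈ 33.701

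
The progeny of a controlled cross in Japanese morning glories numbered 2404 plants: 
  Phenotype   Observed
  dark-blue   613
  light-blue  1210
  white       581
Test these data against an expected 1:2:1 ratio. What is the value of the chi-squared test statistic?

Expected counts for N = 2404 under a 1:2:1 ratio (total parts = 4):
  dark-blue: 2404 × 1/4 = 601
  light-blue: 2404 × 2/4 = 1202
  white: 2404 × 1/4 = 601
χ² = Σ (O − E)² / E
  dark-blue: (613 − 601)² / 601 = 0.2396
  light-blue: (1210 − 1202)² / 1202 = 0.0532
  white: (581 − 601)² / 601 = 0.6656
χ² = 0.2396 + 0.0532 + 0.6656 = 0.9584 ≈ 0.958

0.958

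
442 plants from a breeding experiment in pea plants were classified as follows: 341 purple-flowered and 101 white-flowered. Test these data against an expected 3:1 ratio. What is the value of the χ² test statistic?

Total ratio parts = 4. Expected numbers out of 442:
  purple-flowered: 442 × 3/4 = 331.5
  white-flowered: 442 × 1/4 = 110.5
χ² = Σ (O − E)² / E
  purple-flowered: (341 − 331.5)² / 331.5 = 0.2722
  white-flowered: (101 − 110.5)² / 110.5 = 0.8167
χ² = 0.2722 + 0.8167 = 1.0889 ≈ 1.089

1.089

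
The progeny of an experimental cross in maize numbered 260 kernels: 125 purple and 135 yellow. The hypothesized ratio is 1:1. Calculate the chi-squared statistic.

The 1:1 ratio has 2 parts, so with N = 260 the expected counts are:
  purple: 260 × 1/2 = 130
  yellow: 260 × 1/2 = 130
χ² = Σ (O − E)² / E
  purple: (125 − 130)² / 130 = 0.1923
  yellow: (135 − 130)² / 130 = 0.1923
χ² = 0.1923 + 0.1923 = 0.3846 ≈ 0.385

0.385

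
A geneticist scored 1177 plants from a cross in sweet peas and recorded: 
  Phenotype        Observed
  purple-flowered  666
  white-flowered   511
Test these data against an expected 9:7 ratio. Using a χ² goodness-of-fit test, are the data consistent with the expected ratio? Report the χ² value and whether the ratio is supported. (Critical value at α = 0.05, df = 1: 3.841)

0.054; consistent

Expected counts for N = 1177 under a 9:7 ratio (total parts = 16):
  purple-flowered: 1177 × 9/16 = 662.0625
  white-flowered: 1177 × 7/16 = 514.9375
χ² = Σ (O − E)² / E
  purple-flowered: (666 − 662.0625)² / 662.0625 = 0.0234
  white-flowered: (511 − 514.9375)² / 514.9375 = 0.0301
χ² = 0.0234 + 0.0301 = 0.0535 ≈ 0.054
Degrees of freedom = 2 − 1 = 1; critical value at α = 0.05 is 3.841.
Since 0.054 < 3.841, we fail to reject the null hypothesis — the data are consistent with the 9:7 ratio.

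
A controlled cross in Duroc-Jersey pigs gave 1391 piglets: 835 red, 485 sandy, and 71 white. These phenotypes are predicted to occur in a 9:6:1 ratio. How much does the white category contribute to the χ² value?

2.922

The 9:6:1 ratio has 16 parts, so with N = 1391 the expected counts are:
  red: 1391 × 9/16 = 782.4375
  sandy: 1391 × 6/16 = 521.625
  white: 1391 × 1/16 = 86.9375
Contribution of white: (71 − 86.9375)² / 86.9375 = 2.9217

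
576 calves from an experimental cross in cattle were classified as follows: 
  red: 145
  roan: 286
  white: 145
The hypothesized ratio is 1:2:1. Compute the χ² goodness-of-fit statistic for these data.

0.028

Under the 1:2:1 hypothesis (Σ ratio = 4, N = 576):
  red: 576 × 1/4 = 144
  roan: 576 × 2/4 = 288
  white: 576 × 1/4 = 144
χ² = Σ (O − E)² / E
  red: (145 − 144)² / 144 = 0.0069
  roan: (286 − 288)² / 288 = 0.0139
  white: (145 − 144)² / 144 = 0.0069
χ² = 0.0069 + 0.0139 + 0.0069 = 0.0277 ≈ 0.028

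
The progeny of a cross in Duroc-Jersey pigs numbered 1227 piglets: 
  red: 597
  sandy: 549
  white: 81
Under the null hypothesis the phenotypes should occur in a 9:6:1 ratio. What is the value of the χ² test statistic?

29.991

Expected counts for N = 1227 under a 9:6:1 ratio (total parts = 16):
  red: 1227 × 9/16 = 690.1875
  sandy: 1227 × 6/16 = 460.125
  white: 1227 × 1/16 = 76.6875
χ² = Σ (O − E)² / E
  red: (597 − 690.1875)² / 690.1875 = 12.5820
  sandy: (549 − 460.125)² / 460.125 = 17.1666
  white: (81 − 76.6875)² / 76.6875 = 0.2425
χ² = 12.5820 + 17.1666 + 0.2425 = 29.9911 ≈ 29.991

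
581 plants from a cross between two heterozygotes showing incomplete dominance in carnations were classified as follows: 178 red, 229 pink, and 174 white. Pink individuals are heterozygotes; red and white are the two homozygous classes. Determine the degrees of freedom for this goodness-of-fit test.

With incomplete dominance, a heterozygote × heterozygote cross gives a 1:2:1 phenotypic ratio.
A goodness-of-fit test with 3 phenotype classes has df = 3 − 1 = 2.

2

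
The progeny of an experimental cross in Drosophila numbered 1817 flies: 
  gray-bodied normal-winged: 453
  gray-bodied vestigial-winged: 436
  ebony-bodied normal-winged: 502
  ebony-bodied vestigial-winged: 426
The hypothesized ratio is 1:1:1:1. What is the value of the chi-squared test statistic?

7.513

Total ratio parts = 4. Expected numbers out of 1817:
  gray-bodied normal-winged: 1817 × 1/4 = 454.25
  gray-bodied vestigial-winged: 1817 × 1/4 = 454.25
  ebony-bodied normal-winged: 1817 × 1/4 = 454.25
  ebony-bodied vestigial-winged: 1817 × 1/4 = 454.25
χ² = Σ (O − E)² / E
  gray-bodied normal-winged: (453 − 454.25)² / 454.25 = 0.0034
  gray-bodied vestigial-winged: (436 − 454.25)² / 454.25 = 0.7332
  ebony-bodied normal-winged: (502 − 454.25)² / 454.25 = 5.0194
  ebony-bodied vestigial-winged: (426 − 454.25)² / 454.25 = 1.7569
χ² = 0.0034 + 0.7332 + 5.0194 + 1.7569 = 7.5129 ≈ 7.513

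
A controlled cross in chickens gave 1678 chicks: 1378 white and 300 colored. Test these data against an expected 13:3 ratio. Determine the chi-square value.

Total ratio parts = 16. Expected numbers out of 1678:
  white: 1678 × 13/16 = 1363.375
  colored: 1678 × 3/16 = 314.625
χ² = Σ (O − E)² / E
  white: (1378 − 1363.375)² / 1363.375 = 0.1569
  colored: (300 − 314.625)² / 314.625 = 0.6798
χ² = 0.1569 + 0.6798 = 0.8367 ≈ 0.837

0.837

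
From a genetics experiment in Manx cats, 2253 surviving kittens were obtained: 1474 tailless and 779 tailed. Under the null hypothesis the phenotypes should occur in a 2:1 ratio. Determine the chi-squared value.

The 2:1 ratio has 3 parts, so with N = 2253 the expected counts are:
  tailless: 2253 × 2/3 = 1502
  tailed: 2253 × 1/3 = 751
χ² = Σ (O − E)² / E
  tailless: (1474 − 1502)² / 1502 = 0.5220
  tailed: (779 − 751)² / 751 = 1.0439
χ² = 0.5220 + 1.0439 = 1.5659 ≈ 1.566

1.566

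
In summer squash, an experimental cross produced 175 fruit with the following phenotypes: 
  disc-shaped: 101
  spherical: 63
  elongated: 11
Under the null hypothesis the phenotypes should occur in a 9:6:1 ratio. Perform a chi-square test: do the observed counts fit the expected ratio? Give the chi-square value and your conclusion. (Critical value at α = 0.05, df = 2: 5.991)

The 9:6:1 ratio has 16 parts, so with N = 175 the expected counts are:
  disc-shaped: 175 × 9/16 = 98.4375
  spherical: 175 × 6/16 = 65.625
  elongated: 175 × 1/16 = 10.9375
χ² = Σ (O − E)² / E
  disc-shaped: (101 − 98.4375)² / 98.4375 = 0.0667
  spherical: (63 − 65.625)² / 65.625 = 0.1050
  elongated: (11 − 10.9375)² / 10.9375 = 0.0004
χ² = 0.0667 + 0.1050 + 0.0004 = 0.1721 ≈ 0.172
Degrees of freedom = 3 − 1 = 2; critical value at α = 0.05 is 5.991.
Since 0.172 < 5.991, we fail to reject the null hypothesis — the data are consistent with the 9:6:1 ratio.

0.172; consistent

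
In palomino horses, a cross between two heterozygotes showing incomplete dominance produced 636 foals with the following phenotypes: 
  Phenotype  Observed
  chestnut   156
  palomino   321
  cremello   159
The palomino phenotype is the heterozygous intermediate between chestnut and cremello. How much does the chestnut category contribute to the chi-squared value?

0.057

With incomplete dominance, a heterozygote × heterozygote cross gives a 1:2:1 phenotypic ratio.
The 1:2:1 ratio has 4 parts, so with N = 636 the expected counts are:
  chestnut: 636 × 1/4 = 159
  palomino: 636 × 2/4 = 318
  cremello: 636 × 1/4 = 159
Contribution of chestnut: (156 − 159)² / 159 = 0.0566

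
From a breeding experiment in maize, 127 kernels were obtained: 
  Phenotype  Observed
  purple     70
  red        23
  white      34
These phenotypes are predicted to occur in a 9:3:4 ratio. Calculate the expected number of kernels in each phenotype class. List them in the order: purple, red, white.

71.4375, 23.8125, 31.75

Total ratio parts = 16. Expected numbers out of 127:
  purple: 127 × 9/16 = 71.4375
  red: 127 × 3/16 = 23.8125
  white: 127 × 4/16 = 31.75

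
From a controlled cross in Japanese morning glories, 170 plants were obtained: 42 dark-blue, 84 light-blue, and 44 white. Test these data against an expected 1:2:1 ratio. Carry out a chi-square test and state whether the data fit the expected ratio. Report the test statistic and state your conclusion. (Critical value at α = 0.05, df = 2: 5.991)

Total ratio parts = 4. Expected numbers out of 170:
  dark-blue: 170 × 1/4 = 42.5
  light-blue: 170 × 2/4 = 85
  white: 170 × 1/4 = 42.5
χ² = Σ (O − E)² / E
  dark-blue: (42 − 42.5)² / 42.5 = 0.0059
  light-blue: (84 − 85)² / 85 = 0.0118
  white: (44 − 42.5)² / 42.5 = 0.0529
χ² = 0.0059 + 0.0118 + 0.0529 = 0.0706 ≈ 0.071
Degrees of freedom = 3 − 1 = 2; critical value at α = 0.05 is 5.991.
Since 0.071 < 5.991, we fail to reject the null hypothesis — the data are consistent with the 1:2:1 ratio.

0.071; consistent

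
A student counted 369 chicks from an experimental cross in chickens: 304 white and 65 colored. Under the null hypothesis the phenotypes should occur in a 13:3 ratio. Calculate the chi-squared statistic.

0.312

Expected counts for N = 369 under a 13:3 ratio (total parts = 16):
  white: 369 × 13/16 = 299.8125
  colored: 369 × 3/16 = 69.1875
χ² = Σ (O − E)² / E
  white: (304 − 299.8125)² / 299.8125 = 0.0585
  colored: (65 − 69.1875)² / 69.1875 = 0.2534
χ² = 0.0585 + 0.2534 = 0.3119 ≈ 0.312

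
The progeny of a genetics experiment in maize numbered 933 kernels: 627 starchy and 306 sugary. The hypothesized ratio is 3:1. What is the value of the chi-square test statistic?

30.254

Under the 3:1 hypothesis (Σ ratio = 4, N = 933):
  starchy: 933 × 3/4 = 699.75
  sugary: 933 × 1/4 = 233.25
χ² = Σ (O − E)² / E
  starchy: (627 − 699.75)² / 699.75 = 7.5635
  sugary: (306 − 233.25)² / 233.25 = 22.6905
χ² = 7.5635 + 22.6905 = 30.254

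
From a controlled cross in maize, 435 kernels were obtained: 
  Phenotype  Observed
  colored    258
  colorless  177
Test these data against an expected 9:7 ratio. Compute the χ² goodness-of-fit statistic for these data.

The 9:7 ratio has 16 parts, so with N = 435 the expected counts are:
  colored: 435 × 9/16 = 244.6875
  colorless: 435 × 7/16 = 190.3125
χ² = Σ (O − E)² / E
  colored: (258 − 244.6875)² / 244.6875 = 0.7243
  colorless: (177 − 190.3125)² / 190.3125 = 0.9312
χ² = 0.7243 + 0.9312 = 1.6555 ≈ 1.656

1.656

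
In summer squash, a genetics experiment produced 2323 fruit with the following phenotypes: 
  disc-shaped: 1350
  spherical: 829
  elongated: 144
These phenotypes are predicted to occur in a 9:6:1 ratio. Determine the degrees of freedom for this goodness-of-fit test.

A goodness-of-fit test with 3 phenotype classes has df = 3 − 1 = 2.

2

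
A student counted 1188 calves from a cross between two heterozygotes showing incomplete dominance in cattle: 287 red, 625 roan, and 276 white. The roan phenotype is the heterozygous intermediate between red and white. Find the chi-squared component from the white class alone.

1.485

With incomplete dominance, a heterozygote × heterozygote cross gives a 1:2:1 phenotypic ratio.
Expected counts for N = 1188 under a 1:2:1 ratio (total parts = 4):
  red: 1188 × 1/4 = 297
  roan: 1188 × 2/4 = 594
  white: 1188 × 1/4 = 297
Contribution of white: (276 − 297)² / 297 = 1.4848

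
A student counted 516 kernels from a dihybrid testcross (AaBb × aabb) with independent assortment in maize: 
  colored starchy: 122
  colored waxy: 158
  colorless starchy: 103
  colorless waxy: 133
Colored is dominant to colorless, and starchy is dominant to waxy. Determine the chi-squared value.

A dihybrid testcross with independent assortment gives a 1:1:1:1 ratio.
Under the 1:1:1:1 hypothesis (Σ ratio = 4, N = 516):
  colored starchy: 516 × 1/4 = 129
  colored waxy: 516 × 1/4 = 129
  colorless starchy: 516 × 1/4 = 129
  colorless waxy: 516 × 1/4 = 129
χ² = Σ (O − E)² / E
  colored starchy: (122 − 129)² / 129 = 0.3798
  colored waxy: (158 − 129)² / 129 = 6.5194
  colorless starchy: (103 − 129)² / 129 = 5.2403
  colorless waxy: (133 − 129)² / 129 = 0.1240
χ² = 0.3798 + 6.5194 + 5.2403 + 0.1240 = 12.2635 ≈ 12.264

12.264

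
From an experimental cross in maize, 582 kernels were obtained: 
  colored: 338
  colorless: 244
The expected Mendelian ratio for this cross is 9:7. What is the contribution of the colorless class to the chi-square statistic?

The 9:7 ratio has 16 parts, so with N = 582 the expected counts are:
  colored: 582 × 9/16 = 327.375
  colorless: 582 × 7/16 = 254.625
Contribution of colorless: (244 − 254.625)² / 254.625 = 0.4434

0.443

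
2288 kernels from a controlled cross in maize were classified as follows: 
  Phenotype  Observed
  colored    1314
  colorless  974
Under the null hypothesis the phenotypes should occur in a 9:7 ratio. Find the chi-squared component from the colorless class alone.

The 9:7 ratio has 16 parts, so with N = 2288 the expected counts are:
  colored: 2288 × 9/16 = 1287
  colorless: 2288 × 7/16 = 1001
Contribution of colorless: (974 − 1001)² / 1001 = 0.7283

0.728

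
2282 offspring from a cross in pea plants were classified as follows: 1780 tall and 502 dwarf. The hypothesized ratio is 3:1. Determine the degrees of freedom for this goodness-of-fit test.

A goodness-of-fit test with 2 phenotype classes has df = 2 − 1 = 1.

1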